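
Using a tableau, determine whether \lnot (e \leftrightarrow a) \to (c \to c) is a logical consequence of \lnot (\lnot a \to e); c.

Initial set: {\lnot (\lnot a \to e); c; \lnot (\lnot (e \leftrightarrow a) \to (c \to c))}.
\lnot (\lnot a \to e): α-rule — add \lnot a, \lnot e.
\lnot (\lnot (e \leftrightarrow a) \to (c \to c)): α-rule — add \lnot (e \leftrightarrow a), \lnot (c \to c).
\lnot (c \to c): α-rule — add c, \lnot c.
× closes — contains both c and \lnot c.
All 1 branch closes.
Every branch closed, so the premises entail the conclusion.

Yes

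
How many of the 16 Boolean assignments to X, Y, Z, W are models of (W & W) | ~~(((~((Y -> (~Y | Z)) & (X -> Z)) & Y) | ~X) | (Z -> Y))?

Initial set: {((W & W) | ~~(((~((Y -> (~Y | Z)) & (X -> Z)) & Y) | ~X) | (Z -> Y)))}.
((W & W) | ~~(((~((Y -> (~Y | Z)) & (X -> Z)) & Y) | ~X) | (Z -> Y))): β-rule — branch into (W & W)  //  ~~(((~((Y -> (~Y | Z)) & (X -> Z)) & Y) | ~X) | (Z -> Y)).
  branch 1 (add (W & W)):
    (W & W): α-rule — add W, W.
    ○ open, literals {W=T}.
  branch 2 (add ~~(((~((Y -> (~Y | Z)) & (X -> Z)) & Y) | ~X) | (Z -> Y))):
    ~~(((~((Y -> (~Y | Z)) & (X -> Z)) & Y) | ~X) | (Z -> Y)): drop double negation, giving (((~((Y -> (~Y | Z)) & (X -> Z)) & Y) | ~X) | (Z -> Y)).
    (((~((Y -> (~Y | Z)) & (X -> Z)) & Y) | ~X) | (Z -> Y)): β-rule — branch into ((~((Y -> (~Y | Z)) & (X -> Z)) & Y) | ~X)  //  (Z -> Y).
      branch 2.1 (add ((~((Y -> (~Y | Z)) & (X -> Z)) & Y) | ~X)):
        ((~((Y -> (~Y | Z)) & (X -> Z)) & Y) | ~X): β-rule — branch into (~((Y -> (~Y | Z)) & (X -> Z)) & Y)  //  ~X.
          branch 2.1.1 (add (~((Y -> (~Y | Z)) & (X -> Z)) & Y)):
            (~((Y -> (~Y | Z)) & (X -> Z)) & Y): α-rule — add ~((Y -> (~Y | Z)) & (X -> Z)), Y.
            ~((Y -> (~Y | Z)) & (X -> Z)): β-rule — branch into ~(Y -> (~Y | Z))  //  ~(X -> Z).
              branch 2.1.1.1 (add ~(Y -> (~Y | Z))):
                ~(Y -> (~Y | Z)): α-rule — add Y, ~(~Y | Z).
                ~(~Y | Z): α-rule — add ~~Y, ~Z.
                ○ open, literals {Y=T, Z=F}.
              branch 2.1.1.2 (add ~(X -> Z)):
                ~(X -> Z): α-rule — add X, ~Z.
                ○ open, literals {X=T, Y=T, Z=F}.
          branch 2.1.2 (add ~X):
            ○ open, literals {X=F}.
      branch 2.2 (add (Z -> Y)):
        (Z -> Y): β-rule — branch into ~Z  //  Y.
          branch 2.2.1 (add ~Z):
            ○ open, literals {Z=F}.
          branch 2.2.2 (add Y):
            ○ open, literals {Y=T}.
0 branches closed, 6 open.
Each open branch fixes some atoms; the unmentioned ones are free. Counting distinct full assignments: branch {W=T} (X, Y, Z) contributes 8 new; branch {Y=T, Z=F} (X, W) contributes 2 new; branch {X=T, Y=T, Z=F} (W) contributes 0 new; branch {X=F} (Y, Z, W) contributes 3 new; branch {Z=F} (X, Y, W) contributes 1 new; branch {Y=T} (X, Z, W) contributes 1 new. Total: 15.

15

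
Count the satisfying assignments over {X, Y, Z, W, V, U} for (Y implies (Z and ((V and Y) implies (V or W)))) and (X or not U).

Initial set: {((Y implies (Z and ((V and Y) implies (V or W)))) and (X or not U))}.
((Y implies (Z and ((V and Y) implies (V or W)))) and (X or not U)): α-rule — add (Y implies (Z and ((V and Y) implies (V or W)))), (X or not U).
(Y implies (Z and ((V and Y) implies (V or W)))): β-rule — branch into not Y  //  (Z and ((V and Y) implies (V or W))).
  branch 1 (add not Y):
    (X or not U): β-rule — branch into X  //  not U.
      branch 1.1 (add X):
        ○ open, literals {X=T, Y=F}.
      branch 1.2 (add not U):
        ○ open, literals {U=F, Y=F}.
  branch 2 (add (Z and ((V and Y) implies (V or W)))):
    (Z and ((V and Y) implies (V or W))): α-rule — add Z, ((V and Y) implies (V or W)).
    (X or not U): β-rule — branch into X  //  not U.
      branch 2.1 (add X):
        ((V and Y) implies (V or W)): β-rule — branch into not (V and Y)  //  (V or W).
          branch 2.1.1 (add not (V and Y)):
            not (V and Y): β-rule — branch into not V  //  not Y.
              branch 2.1.1.1 (add not V):
                ○ open, literals {V=F, X=T, Z=T}.
              branch 2.1.1.2 (add not Y):
                ○ open, literals {X=T, Y=F, Z=T}.
          branch 2.1.2 (add (V or W)):
            (V or W): β-rule — branch into V  //  W.
              branch 2.1.2.1 (add V):
                ○ open, literals {V=T, X=T, Z=T}.
              branch 2.1.2.2 (add W):
                ○ open, literals {W=T, X=T, Z=T}.
      branch 2.2 (add not U):
        ((V and Y) implies (V or W)): β-rule — branch into not (V and Y)  //  (V or W).
          branch 2.2.1 (add not (V and Y)):
            not (V and Y): β-rule — branch into not V  //  not Y.
              branch 2.2.1.1 (add not V):
                ○ open, literals {U=F, V=F, Z=T}.
              branch 2.2.1.2 (add not Y):
                ○ open, literals {U=F, Y=F, Z=T}.
          branch 2.2.2 (add (V or W)):
            (V or W): β-rule — branch into V  //  W.
              branch 2.2.2.1 (add V):
                ○ open, literals {U=F, V=T, Z=T}.
              branch 2.2.2.2 (add W):
                ○ open, literals {U=F, W=T, Z=T}.
0 branches closed, 10 open.
Each open branch fixes some atoms; the unmentioned ones are free. Counting distinct full assignments: branch {X=T, Y=F} (Z, W, V, U) contributes 16 new; branch {U=F, Y=F} (X, Z, W, V) contributes 8 new; branch {V=F, X=T, Z=T} (Y, W, U) contributes 4 new; branch {X=T, Y=F, Z=T} (W, V, U) contributes 0 new; branch {V=T, X=T, Z=T} (Y, W, U) contributes 4 new; branch {W=T, X=T, Z=T} (Y, V, U) contributes 0 new; branch {U=F, V=F, Z=T} (X, Y, W) contributes 2 new; branch {U=F, Y=F, Z=T} (X, W, V) contributes 0 new; branch {U=F, V=T, Z=T} (X, Y, W) contributes 2 new; branch {U=F, W=T, Z=T} (X, Y, V) contributes 0 new. Total: 36.

36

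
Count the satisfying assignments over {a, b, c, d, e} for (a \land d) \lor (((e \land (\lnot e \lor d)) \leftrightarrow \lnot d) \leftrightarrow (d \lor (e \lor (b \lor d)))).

Initial set: {((a \land d) \lor (((e \land (\lnot e \lor d)) \leftrightarrow \lnot d) \leftrightarrow (d \lor (e \lor (b \lor d)))))}.
((a \land d) \lor (((e \land (\lnot e \lor d)) \leftrightarrow \lnot d) \leftrightarrow (d \lor (e \lor (b \lor d))))): β-rule — branch into (a \land d)  //  (((e \land (\lnot e \lor d)) \leftrightarrow \lnot d) \leftrightarrow (d \lor (e \lor (b \lor d)))).
  branch 1 (add (a \land d)):
    (a \land d): α-rule — add a, d.
    ○ open, literals {a=T, d=T}.
  branch 2 (add (((e \land (\lnot e \lor d)) \leftrightarrow \lnot d) \leftrightarrow (d \lor (e \lor (b \lor d))))):
    (((e \land (\lnot e \lor d)) \leftrightarrow \lnot d) \leftrightarrow (d \lor (e \lor (b \lor d)))): β-rule — branch into ((e \land (\lnot e \lor d)) \leftrightarrow \lnot d), (d \lor (e \lor (b \lor d)))  //  \lnot ((e \land (\lnot e \lor d)) \leftrightarrow \lnot d), \lnot (d \lor (e \lor (b \lor d))).
      branch 2.1 (add ((e \land (\lnot e \lor d)) \leftrightarrow \lnot d), (d \lor (e \lor (b \lor d)))):
        ((e \land (\lnot e \lor d)) \leftrightarrow \lnot d): β-rule — branch into (e \land (\lnot e \lor d)), \lnot d  //  \lnot (e \land (\lnot e \lor d)), \lnot \lnot d.
          branch 2.1.1 (add (e \land (\lnot e \lor d)), \lnot d):
            (e \land (\lnot e \lor d)): α-rule — add e, (\lnot e \lor d).
            (d \lor (e \lor (b \lor d))): β-rule — branch into d  //  (e \lor (b \lor d)).
              branch 2.1.1.1 (add d):
                × closes — contains both d and \lnot d.
              branch 2.1.1.2 (add (e \lor (b \lor d))):
                (\lnot e \lor d): β-rule — branch into \lnot e  //  d.
                  branch 2.1.1.2.1 (add \lnot e):
                    × closes — contains both e and \lnot e.
                  branch 2.1.1.2.2 (add d):
                    × closes — contains both d and \lnot d.
          branch 2.1.2 (add \lnot (e \land (\lnot e \lor d)), \lnot \lnot d):
            (d \lor (e \lor (b \lor d))): β-rule — branch into d  //  (e \lor (b \lor d)).
              branch 2.1.2.1 (add d):
                \lnot (e \land (\lnot e \lor d)): β-rule — branch into \lnot e  //  \lnot (\lnot e \lor d).
                  branch 2.1.2.1.1 (add \lnot e):
                    ○ open, literals {d=T, e=F}.
                  branch 2.1.2.1.2 (add \lnot (\lnot e \lor d)):
                    \lnot (\lnot e \lor d): α-rule — add \lnot \lnot e, \lnot d.
                    × closes — contains both d and \lnot d.
              branch 2.1.2.2 (add (e \lor (b \lor d))):
                \lnot (e \land (\lnot e \lor d)): β-rule — branch into \lnot e  //  \lnot (\lnot e \lor d).
                  branch 2.1.2.2.1 (add \lnot e):
                    (e \lor (b \lor d)): β-rule — branch into e  //  (b \lor d).
                      branch 2.1.2.2.1.1 (add e):
                        × closes — contains both e and \lnot e.
                      branch 2.1.2.2.1.2 (add (b \lor d)):
                        (b \lor d): β-rule — branch into b  //  d.
                          branch 2.1.2.2.1.2.1 (add b):
                            ○ open, literals {b=T, d=T, e=F}.
                          branch 2.1.2.2.1.2.2 (add d):
                            ○ open, literals {d=T, e=F}.
                  branch 2.1.2.2.2 (add \lnot (\lnot e \lor d)):
                    \lnot (\lnot e \lor d): α-rule — add \lnot \lnot e, \lnot d.
                    × closes — contains both d and \lnot d.
      branch 2.2 (add \lnot ((e \land (\lnot e \lor d)) \leftrightarrow \lnot d), \lnot (d \lor (e \lor (b \lor d)))):
        \lnot (d \lor (e \lor (b \lor d))): α-rule — add \lnot d, \lnot (e \lor (b \lor d)).
        \lnot (e \lor (b \lor d)): α-rule — add \lnot e, \lnot (b \lor d).
        \lnot (b \lor d): α-rule — add \lnot b, \lnot d.
        \lnot ((e \land (\lnot e \lor d)) \leftrightarrow \lnot d): β-rule — branch into (e \land (\lnot e \lor d)), \lnot \lnot d  //  \lnot (e \land (\lnot e \lor d)), \lnot d.
          branch 2.2.1 (add (e \land (\lnot e \lor d)), \lnot \lnot d):
            × closes — contains both d and \lnot d.
          branch 2.2.2 (add \lnot (e \land (\lnot e \lor d)), \lnot d):
            \lnot (e \land (\lnot e \lor d)): β-rule — branch into \lnot e  //  \lnot (\lnot e \lor d).
              branch 2.2.2.1 (add \lnot e):
                ○ open, literals {b=F, d=F, e=F}.
              branch 2.2.2.2 (add \lnot (\lnot e \lor d)):
                \lnot (\lnot e \lor d): α-rule — add \lnot \lnot e, \lnot d.
                × closes — contains both e and \lnot e.
8 branches closed, 5 open.
Each open branch fixes some atoms; the unmentioned ones are free. Counting distinct full assignments: branch {a=T, d=T} (b, c, e) contributes 8 new; branch {d=T, e=F} (a, b, c) contributes 4 new; branch {b=T, d=T, e=F} (a, c) contributes 0 new; branch {d=T, e=F} (a, b, c) contributes 0 new; branch {b=F, d=F, e=F} (a, c) contributes 4 new. Total: 16.

16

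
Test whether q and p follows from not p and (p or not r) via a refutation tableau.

Initial set: {(not p and (p or not r)); not (q and p)}.
(not p and (p or not r)): α-rule — add not p, (p or not r).
not (q and p): β-rule — branch into not q  //  not p.
  branch 1 (add not q):
    (p or not r): β-rule — branch into p  //  not r.
      branch 1.1 (add p):
        × closes — contains both p and not p.
      branch 1.2 (add not r):
        ○ open, literals {p=0, q=0, r=0}.
  branch 2 (add not p):
    (p or not r): β-rule — branch into p  //  not r.
      branch 2.1 (add p):
        × closes — contains both p and not p.
      branch 2.2 (add not r):
        ○ open, literals {p=0, r=0}.
2 branches closed, 2 open.
An open branch gives a countermodel: p=0, q=0, r=0 (unmentioned atoms arbitrary); the premises hold there but the conclusion fails.

No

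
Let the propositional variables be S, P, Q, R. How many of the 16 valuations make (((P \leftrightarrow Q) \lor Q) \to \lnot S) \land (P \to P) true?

10

Initial set: {((((P \leftrightarrow Q) \lor Q) \to \lnot S) \land (P \to P))}.
((((P \leftrightarrow Q) \lor Q) \to \lnot S) \land (P \to P)): α-rule — add (((P \leftrightarrow Q) \lor Q) \to \lnot S), (P \to P).
(((P \leftrightarrow Q) \lor Q) \to \lnot S): β-rule — branch into \lnot ((P \leftrightarrow Q) \lor Q)  //  \lnot S.
  branch 1 (add \lnot ((P \leftrightarrow Q) \lor Q)):
    \lnot ((P \leftrightarrow Q) \lor Q): α-rule — add \lnot (P \leftrightarrow Q), \lnot Q.
    (P \to P): β-rule — branch into \lnot P  //  P.
      branch 1.1 (add \lnot P):
        \lnot (P \leftrightarrow Q): β-rule — branch into P, \lnot Q  //  \lnot P, Q.
          branch 1.1.1 (add P, \lnot Q):
            × closes — contains both P and \lnot P.
          branch 1.1.2 (add \lnot P, Q):
            × closes — contains both Q and \lnot Q.
      branch 1.2 (add P):
        \lnot (P \leftrightarrow Q): β-rule — branch into P, \lnot Q  //  \lnot P, Q.
          branch 1.2.1 (add P, \lnot Q):
            ○ open, literals {P=T, Q=F}.
          branch 1.2.2 (add \lnot P, Q):
            × closes — contains both P and \lnot P.
  branch 2 (add \lnot S):
    (P \to P): β-rule — branch into \lnot P  //  P.
      branch 2.1 (add \lnot P):
        ○ open, literals {P=F, S=F}.
      branch 2.2 (add P):
        ○ open, literals {P=T, S=F}.
3 branches closed, 3 open.
Each open branch fixes some atoms; the unmentioned ones are free. Counting distinct full assignments: branch {P=T, Q=F} (S, R) contributes 4 new; branch {P=F, S=F} (Q, R) contributes 4 new; branch {P=T, S=F} (Q, R) contributes 2 new. Total: 10.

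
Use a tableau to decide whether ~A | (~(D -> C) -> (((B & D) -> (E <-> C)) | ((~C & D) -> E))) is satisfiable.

Initial set: {(~A | (~(D -> C) -> (((B & D) -> (E <-> C)) | ((~C & D) -> E))))}.
(~A | (~(D -> C) -> (((B & D) -> (E <-> C)) | ((~C & D) -> E)))): β-rule — branch into ~A  //  (~(D -> C) -> (((B & D) -> (E <-> C)) | ((~C & D) -> E))).
  branch 1 (add ~A):
    ○ open, literals {A=0}.
  branch 2 (add (~(D -> C) -> (((B & D) -> (E <-> C)) | ((~C & D) -> E)))):
    (~(D -> C) -> (((B & D) -> (E <-> C)) | ((~C & D) -> E))): β-rule — branch into ~~(D -> C)  //  (((B & D) -> (E <-> C)) | ((~C & D) -> E)).
      branch 2.1 (add ~~(D -> C)):
        ~~(D -> C): β-rule — branch into ~D  //  C.
          branch 2.1.1 (add ~D):
            ○ open, literals {D=0}.
          branch 2.1.2 (add C):
            ○ open, literals {C=1}.
      branch 2.2 (add (((B & D) -> (E <-> C)) | ((~C & D) -> E))):
        (((B & D) -> (E <-> C)) | ((~C & D) -> E)): β-rule — branch into ((B & D) -> (E <-> C))  //  ((~C & D) -> E).
          branch 2.2.1 (add ((B & D) -> (E <-> C))):
            ((B & D) -> (E <-> C)): β-rule — branch into ~(B & D)  //  (E <-> C).
              branch 2.2.1.1 (add ~(B & D)):
                ~(B & D): β-rule — branch into ~B  //  ~D.
                  branch 2.2.1.1.1 (add ~B):
                    ○ open, literals {B=0}.
                  branch 2.2.1.1.2 (add ~D):
                    ○ open, literals {D=0}.
              branch 2.2.1.2 (add (E <-> C)):
                (E <-> C): β-rule — branch into E, C  //  ~E, ~C.
                  branch 2.2.1.2.1 (add E, C):
                    ○ open, literals {C=1, E=1}.
                  branch 2.2.1.2.2 (add ~E, ~C):
                    ○ open, literals {C=0, E=0}.
          branch 2.2.2 (add ((~C & D) -> E)):
            ((~C & D) -> E): β-rule — branch into ~(~C & D)  //  E.
              branch 2.2.2.1 (add ~(~C & D)):
                ~(~C & D): β-rule — branch into ~~C  //  ~D.
                  branch 2.2.2.1.1 (add ~~C):
                    ○ open, literals {C=1}.
                  branch 2.2.2.1.2 (add ~D):
                    ○ open, literals {D=0}.
              branch 2.2.2.2 (add E):
                ○ open, literals {E=1}.
0 branches closed, 10 open.
An open branch gives a satisfying assignment: A=0.

Satisfiable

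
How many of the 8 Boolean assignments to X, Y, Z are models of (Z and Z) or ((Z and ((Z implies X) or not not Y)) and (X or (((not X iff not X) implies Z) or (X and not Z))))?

Initial set: {T ((Z and Z) or ((Z and ((Z implies X) or not not Y)) and (X or (((not X iff not X) implies Z) or (X and not Z)))))}.
T ((Z and Z) or ((Z and ((Z implies X) or not not Y)) and (X or (((not X iff not X) implies Z) or (X and not Z))))): β-rule — branch into T (Z and Z)  //  T ((Z and ((Z implies X) or not not Y)) and (X or (((not X iff not X) implies Z) or (X and not Z)))).
  branch 1 (add T (Z and Z)):
    T (Z and Z): α-rule — add T Z, T Z.
    ○ open, literals {Z=true}.
  branch 2 (add T ((Z and ((Z implies X) or not not Y)) and (X or (((not X iff not X) implies Z) or (X and not Z))))):
    T ((Z and ((Z implies X) or not not Y)) and (X or (((not X iff not X) implies Z) or (X and not Z)))): α-rule — add T (Z and ((Z implies X) or not not Y)), T (X or (((not X iff not X) implies Z) or (X and not Z))).
    T (Z and ((Z implies X) or not not Y)): α-rule — add T Z, T ((Z implies X) or not not Y).
    T (X or (((not X iff not X) implies Z) or (X and not Z))): β-rule — branch into T X  //  T (((not X iff not X) implies Z) or (X and not Z)).
      branch 2.1 (add T X):
        T ((Z implies X) or not not Y): β-rule — branch into T (Z implies X)  //  T not not Y.
          branch 2.1.1 (add T (Z implies X)):
            T (Z implies X): β-rule — branch into F Z  //  T X.
              branch 2.1.1.1 (add F Z):
                × closes — contains both Z and not Z.
              branch 2.1.1.2 (add T X):
                ○ open, literals {X=true, Z=true}.
          branch 2.1.2 (add T not not Y):
            T not not Y: drop double negation, giving T Y.
            ○ open, literals {X=true, Y=true, Z=true}.
      branch 2.2 (add T (((not X iff not X) implies Z) or (X and not Z))):
        T ((Z implies X) or not not Y): β-rule — branch into T (Z implies X)  //  T not not Y.
          branch 2.2.1 (add T (Z implies X)):
            T (((not X iff not X) implies Z) or (X and not Z)): β-rule — branch into T ((not X iff not X) implies Z)  //  T (X and not Z).
              branch 2.2.1.1 (add T ((not X iff not X) implies Z)):
                T (Z implies X): β-rule — branch into F Z  //  T X.
                  branch 2.2.1.1.1 (add F Z):
                    × closes — contains both Z and not Z.
                  branch 2.2.1.1.2 (add T X):
                    T ((not X iff not X) implies Z): β-rule — branch into F (not X iff not X)  //  T Z.
                      branch 2.2.1.1.2.1 (add F (not X iff not X)):
                        F (not X iff not X): β-rule — branch into T not X, F not X  //  F not X, T not X.
                          branch 2.2.1.1.2.1.1 (add T not X, F not X):
                            × closes — contains both X and not X.
                          branch 2.2.1.1.2.1.2 (add F not X, T not X):
                            × closes — contains both X and not X.
                      branch 2.2.1.1.2.2 (add T Z):
                        ○ open, literals {X=true, Z=true}.
              branch 2.2.1.2 (add T (X and not Z)):
                T (X and not Z): α-rule — add T X, T not Z.
                × closes — contains both Z and not Z.
          branch 2.2.2 (add T not not Y):
            T not not Y: drop double negation, giving T Y.
            T (((not X iff not X) implies Z) or (X and not Z)): β-rule — branch into T ((not X iff not X) implies Z)  //  T (X and not Z).
              branch 2.2.2.1 (add T ((not X iff not X) implies Z)):
                T ((not X iff not X) implies Z): β-rule — branch into F (not X iff not X)  //  T Z.
                  branch 2.2.2.1.1 (add F (not X iff not X)):
                    F (not X iff not X): β-rule — branch into T not X, F not X  //  F not X, T not X.
                      branch 2.2.2.1.1.1 (add T not X, F not X):
                        × closes — contains both X and not X.
                      branch 2.2.2.1.1.2 (add F not X, T not X):
                        × closes — contains both X and not X.
                  branch 2.2.2.1.2 (add T Z):
                    ○ open, literals {Y=true, Z=true}.
              branch 2.2.2.2 (add T (X and not Z)):
                T (X and not Z): α-rule — add T X, T not Z.
                × closes — contains both Z and not Z.
8 branches closed, 5 open.
Each open branch fixes some atoms; the unmentioned ones are free. Counting distinct full assignments: branch {Z=true} (X, Y) contributes 4 new; branch {X=true, Z=true} (Y) contributes 0 new; branch {X=true, Y=true, Z=true} (none free) contributes 0 new; branch {X=true, Z=true} (Y) contributes 0 new; branch {Y=true, Z=true} (X) contributes 0 new. Total: 4.

4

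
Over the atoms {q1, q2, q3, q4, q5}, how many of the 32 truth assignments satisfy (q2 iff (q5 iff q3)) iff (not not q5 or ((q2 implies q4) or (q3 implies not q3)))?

Initial set: {T ((q2 iff (q5 iff q3)) iff (not not q5 or ((q2 implies q4) or (q3 implies not q3))))}.
T ((q2 iff (q5 iff q3)) iff (not not q5 or ((q2 implies q4) or (q3 implies not q3)))): β-rule — branch into T (q2 iff (q5 iff q3)), T (not not q5 or ((q2 implies q4) or (q3 implies not q3)))  //  F (q2 iff (q5 iff q3)), F (not not q5 or ((q2 implies q4) or (q3 implies not q3))).
  branch 1 (add T (q2 iff (q5 iff q3)), T (not not q5 or ((q2 implies q4) or (q3 implies not q3)))):
    T (q2 iff (q5 iff q3)): β-rule — branch into T q2, T (q5 iff q3)  //  F q2, F (q5 iff q3).
      branch 1.1 (add T q2, T (q5 iff q3)):
        T (not not q5 or ((q2 implies q4) or (q3 implies not q3))): β-rule — branch into T not not q5  //  T ((q2 implies q4) or (q3 implies not q3)).
          branch 1.1.1 (add T not not q5):
            T not not q5: drop double negation, giving T q5.
            T (q5 iff q3): β-rule — branch into T q5, T q3  //  F q5, F q3.
              branch 1.1.1.1 (add T q5, T q3):
                ○ open, literals {q2=T, q3=T, q5=T}.
              branch 1.1.1.2 (add F q5, F q3):
                × closes — contains both q5 and not q5.
          branch 1.1.2 (add T ((q2 implies q4) or (q3 implies not q3))):
            T (q5 iff q3): β-rule — branch into T q5, T q3  //  F q5, F q3.
              branch 1.1.2.1 (add T q5, T q3):
                T ((q2 implies q4) or (q3 implies not q3)): β-rule — branch into T (q2 implies q4)  //  T (q3 implies not q3).
                  branch 1.1.2.1.1 (add T (q2 implies q4)):
                    T (q2 implies q4): β-rule — branch into F q2  //  T q4.
                      branch 1.1.2.1.1.1 (add F q2):
                        × closes — contains both q2 and not q2.
                      branch 1.1.2.1.1.2 (add T q4):
                        ○ open, literals {q2=T, q3=T, q4=T, q5=T}.
                  branch 1.1.2.1.2 (add T (q3 implies not q3)):
                    T (q3 implies not q3): β-rule — branch into F q3  //  T not q3.
                      branch 1.1.2.1.2.1 (add F q3):
                        × closes — contains both q3 and not q3.
                      branch 1.1.2.1.2.2 (add T not q3):
                        × closes — contains both q3 and not q3.
              branch 1.1.2.2 (add F q5, F q3):
                T ((q2 implies q4) or (q3 implies not q3)): β-rule — branch into T (q2 implies q4)  //  T (q3 implies not q3).
                  branch 1.1.2.2.1 (add T (q2 implies q4)):
                    T (q2 implies q4): β-rule — branch into F q2  //  T q4.
                      branch 1.1.2.2.1.1 (add F q2):
                        × closes — contains both q2 and not q2.
                      branch 1.1.2.2.1.2 (add T q4):
                        ○ open, literals {q2=T, q3=F, q4=T, q5=F}.
                  branch 1.1.2.2.2 (add T (q3 implies not q3)):
                    T (q3 implies not q3): β-rule — branch into F q3  //  T not q3.
                      branch 1.1.2.2.2.1 (add F q3):
                        ○ open, literals {q2=T, q3=F, q5=F}.
                      branch 1.1.2.2.2.2 (add T not q3):
                        ○ open, literals {q2=T, q3=F, q5=F}.
      branch 1.2 (add F q2, F (q5 iff q3)):
        T (not not q5 or ((q2 implies q4) or (q3 implies not q3))): β-rule — branch into T not not q5  //  T ((q2 implies q4) or (q3 implies not q3)).
          branch 1.2.1 (add T not not q5):
            T not not q5: drop double negation, giving T q5.
            F (q5 iff q3): β-rule — branch into T q5, F q3  //  F q5, T q3.
              branch 1.2.1.1 (add T q5, F q3):
                ○ open, literals {q2=F, q3=F, q5=T}.
              branch 1.2.1.2 (add F q5, T q3):
                × closes — contains both q5 and not q5.
          branch 1.2.2 (add T ((q2 implies q4) or (q3 implies not q3))):
            F (q5 iff q3): β-rule — branch into T q5, F q3  //  F q5, T q3.
              branch 1.2.2.1 (add T q5, F q3):
                T ((q2 implies q4) or (q3 implies not q3)): β-rule — branch into T (q2 implies q4)  //  T (q3 implies not q3).
                  branch 1.2.2.1.1 (add T (q2 implies q4)):
                    T (q2 implies q4): β-rule — branch into F q2  //  T q4.
                      branch 1.2.2.1.1.1 (add F q2):
                        ○ open, literals {q2=F, q3=F, q5=T}.
                      branch 1.2.2.1.1.2 (add T q4):
                        ○ open, literals {q2=F, q3=F, q4=T, q5=T}.
                  branch 1.2.2.1.2 (add T (q3 implies not q3)):
                    T (q3 implies not q3): β-rule — branch into F q3  //  T not q3.
                      branch 1.2.2.1.2.1 (add F q3):
                        ○ open, literals {q2=F, q3=F, q5=T}.
                      branch 1.2.2.1.2.2 (add T not q3):
                        ○ open, literals {q2=F, q3=F, q5=T}.
              branch 1.2.2.2 (add F q5, T q3):
                T ((q2 implies q4) or (q3 implies not q3)): β-rule — branch into T (q2 implies q4)  //  T (q3 implies not q3).
                  branch 1.2.2.2.1 (add T (q2 implies q4)):
                    T (q2 implies q4): β-rule — branch into F q2  //  T q4.
                      branch 1.2.2.2.1.1 (add F q2):
                        ○ open, literals {q2=F, q3=T, q5=F}.
                      branch 1.2.2.2.1.2 (add T q4):
                        ○ open, literals {q2=F, q3=T, q4=T, q5=F}.
                  branch 1.2.2.2.2 (add T (q3 implies not q3)):
                    T (q3 implies not q3): β-rule — branch into F q3  //  T not q3.
                      branch 1.2.2.2.2.1 (add F q3):
                        × closes — contains both q3 and not q3.
                      branch 1.2.2.2.2.2 (add T not q3):
                        × closes — contains both q3 and not q3.
  branch 2 (add F (q2 iff (q5 iff q3)), F (not not q5 or ((q2 implies q4) or (q3 implies not q3)))):
    F (not not q5 or ((q2 implies q4) or (q3 implies not q3))): α-rule — add F not not q5, F ((q2 implies q4) or (q3 implies not q3)).
    F not not q5: drop double negation, giving F q5.
    F ((q2 implies q4) or (q3 implies not q3)): α-rule — add F (q2 implies q4), F (q3 implies not q3).
    F (q2 implies q4): α-rule — add T q2, F q4.
    F (q3 implies not q3): α-rule — add T q3, F not q3.
    F (q2 iff (q5 iff q3)): β-rule — branch into T q2, F (q5 iff q3)  //  F q2, T (q5 iff q3).
      branch 2.1 (add T q2, F (q5 iff q3)):
        F (q5 iff q3): β-rule — branch into T q5, F q3  //  F q5, T q3.
          branch 2.1.1 (add T q5, F q3):
            × closes — contains both q5 and not q5.
          branch 2.1.2 (add F q5, T q3):
            ○ open, literals {q2=T, q3=T, q4=F, q5=F}.
      branch 2.2 (add F q2, T (q5 iff q3)):
        × closes — contains both q2 and not q2.
10 branches closed, 13 open.
Each open branch fixes some atoms; the unmentioned ones are free. Counting distinct full assignments: branch {q2=T, q3=T, q5=T} (q1, q4) contributes 4 new; branch {q2=T, q3=T, q4=T, q5=T} (q1) contributes 0 new; branch {q2=T, q3=F, q4=T, q5=F} (q1) contributes 2 new; branch {q2=T, q3=F, q5=F} (q1, q4) contributes 2 new; branch {q2=T, q3=F, q5=F} (q1, q4) contributes 0 new; branch {q2=F, q3=F, q5=T} (q1, q4) contributes 4 new; branch {q2=F, q3=F, q5=T} (q1, q4) contributes 0 new; branch {q2=F, q3=F, q4=T, q5=T} (q1) contributes 0 new; branch {q2=F, q3=F, q5=T} (q1, q4) contributes 0 new; branch {q2=F, q3=F, q5=T} (q1, q4) contributes 0 new; branch {q2=F, q3=T, q5=F} (q1, q4) contributes 4 new; branch {q2=F, q3=T, q4=T, q5=F} (q1) contributes 0 new; branch {q2=T, q3=T, q4=F, q5=F} (q1) contributes 2 new. Total: 18.

18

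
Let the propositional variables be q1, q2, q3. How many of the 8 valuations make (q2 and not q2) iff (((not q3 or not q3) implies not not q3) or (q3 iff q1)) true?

2

Initial set: {T ((q2 and not q2) iff (((not q3 or not q3) implies not not q3) or (q3 iff q1)))}.
T ((q2 and not q2) iff (((not q3 or not q3) implies not not q3) or (q3 iff q1))): β-rule — branch into T (q2 and not q2), T (((not q3 or not q3) implies not not q3) or (q3 iff q1))  //  F (q2 and not q2), F (((not q3 or not q3) implies not not q3) or (q3 iff q1)).
  branch 1 (add T (q2 and not q2), T (((not q3 or not q3) implies not not q3) or (q3 iff q1))):
    T (q2 and not q2): α-rule — add T q2, T not q2.
    × closes — contains both q2 and not q2.
  branch 2 (add F (q2 and not q2), F (((not q3 or not q3) implies not not q3) or (q3 iff q1))):
    F (((not q3 or not q3) implies not not q3) or (q3 iff q1)): α-rule — add F ((not q3 or not q3) implies not not q3), F (q3 iff q1).
    F ((not q3 or not q3) implies not not q3): α-rule — add T (not q3 or not q3), F not not q3.
    F not not q3: drop double negation, giving F q3.
    F (q2 and not q2): β-rule — branch into F q2  //  F not q2.
      branch 2.1 (add F q2):
        F (q3 iff q1): β-rule — branch into T q3, F q1  //  F q3, T q1.
          branch 2.1.1 (add T q3, F q1):
            × closes — contains both q3 and not q3.
          branch 2.1.2 (add F q3, T q1):
            T (not q3 or not q3): β-rule — branch into T not q3  //  T not q3.
              branch 2.1.2.1 (add T not q3):
                ○ open, literals {q1=T, q2=F, q3=F}.
              branch 2.1.2.2 (add T not q3):
                ○ open, literals {q1=T, q2=F, q3=F}.
      branch 2.2 (add F not q2):
        F (q3 iff q1): β-rule — branch into T q3, F q1  //  F q3, T q1.
          branch 2.2.1 (add T q3, F q1):
            × closes — contains both q3 and not q3.
          branch 2.2.2 (add F q3, T q1):
            T (not q3 or not q3): β-rule — branch into T not q3  //  T not q3.
              branch 2.2.2.1 (add T not q3):
                ○ open, literals {q1=T, q2=T, q3=F}.
              branch 2.2.2.2 (add T not q3):
                ○ open, literals {q1=T, q2=T, q3=F}.
3 branches closed, 4 open.
Each open branch fixes some atoms; the unmentioned ones are free. Counting distinct full assignments: branch {q1=T, q2=F, q3=F} (none free) contributes 1 new; branch {q1=T, q2=F, q3=F} (none free) contributes 0 new; branch {q1=T, q2=T, q3=F} (none free) contributes 1 new; branch {q1=T, q2=T, q3=F} (none free) contributes 0 new. Total: 2.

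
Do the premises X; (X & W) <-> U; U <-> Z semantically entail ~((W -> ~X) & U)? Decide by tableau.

Initial set: {X; ((X & W) <-> U); (U <-> Z); ~~((W -> ~X) & U)}.
~~((W -> ~X) & U): α-rule — add (W -> ~X), U.
((X & W) <-> U): β-rule — branch into (X & W), U  //  ~(X & W), ~U.
  branch 1 (add (X & W), U):
    (X & W): α-rule — add X, W.
    (U <-> Z): β-rule — branch into U, Z  //  ~U, ~Z.
      branch 1.1 (add U, Z):
        (W -> ~X): β-rule — branch into ~W  //  ~X.
          branch 1.1.1 (add ~W):
            × closes — contains both W and ~W.
          branch 1.1.2 (add ~X):
            × closes — contains both X and ~X.
      branch 1.2 (add ~U, ~Z):
        × closes — contains both U and ~U.
  branch 2 (add ~(X & W), ~U):
    × closes — contains both U and ~U.
All 4 branches close.
Every branch closed, so the premises entail the conclusion.

Yes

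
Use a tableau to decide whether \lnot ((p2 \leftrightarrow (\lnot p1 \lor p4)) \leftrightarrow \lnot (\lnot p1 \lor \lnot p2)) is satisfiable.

Satisfiable

Initial set: {\lnot ((p2 \leftrightarrow (\lnot p1 \lor p4)) \leftrightarrow \lnot (\lnot p1 \lor \lnot p2))}.
\lnot ((p2 \leftrightarrow (\lnot p1 \lor p4)) \leftrightarrow \lnot (\lnot p1 \lor \lnot p2)): β-rule — branch into (p2 \leftrightarrow (\lnot p1 \lor p4)), \lnot \lnot (\lnot p1 \lor \lnot p2)  //  \lnot (p2 \leftrightarrow (\lnot p1 \lor p4)), \lnot (\lnot p1 \lor \lnot p2).
  branch 1 (add (p2 \leftrightarrow (\lnot p1 \lor p4)), \lnot \lnot (\lnot p1 \lor \lnot p2)):
    (p2 \leftrightarrow (\lnot p1 \lor p4)): β-rule — branch into p2, (\lnot p1 \lor p4)  //  \lnot p2, \lnot (\lnot p1 \lor p4).
      branch 1.1 (add p2, (\lnot p1 \lor p4)):
        \lnot \lnot (\lnot p1 \lor \lnot p2): β-rule — branch into \lnot p1  //  \lnot p2.
          branch 1.1.1 (add \lnot p1):
            (\lnot p1 \lor p4): β-rule — branch into \lnot p1  //  p4.
              branch 1.1.1.1 (add \lnot p1):
                ○ open, literals {p1=F, p2=T}.
              branch 1.1.1.2 (add p4):
                ○ open, literals {p1=F, p2=T, p4=T}.
          branch 1.1.2 (add \lnot p2):
            × closes — contains both p2 and \lnot p2.
      branch 1.2 (add \lnot p2, \lnot (\lnot p1 \lor p4)):
        \lnot (\lnot p1 \lor p4): α-rule — add \lnot \lnot p1, \lnot p4.
        \lnot \lnot (\lnot p1 \lor \lnot p2): β-rule — branch into \lnot p1  //  \lnot p2.
          branch 1.2.1 (add \lnot p1):
            × closes — contains both p1 and \lnot p1.
          branch 1.2.2 (add \lnot p2):
            ○ open, literals {p1=T, p2=F, p4=F}.
  branch 2 (add \lnot (p2 \leftrightarrow (\lnot p1 \lor p4)), \lnot (\lnot p1 \lor \lnot p2)):
    \lnot (\lnot p1 \lor \lnot p2): α-rule — add \lnot \lnot p1, \lnot \lnot p2.
    \lnot (p2 \leftrightarrow (\lnot p1 \lor p4)): β-rule — branch into p2, \lnot (\lnot p1 \lor p4)  //  \lnot p2, (\lnot p1 \lor p4).
      branch 2.1 (add p2, \lnot (\lnot p1 \lor p4)):
        \lnot (\lnot p1 \lor p4): α-rule — add \lnot \lnot p1, \lnot p4.
        ○ open, literals {p1=T, p2=T, p4=F}.
      branch 2.2 (add \lnot p2, (\lnot p1 \lor p4)):
        × closes — contains both p2 and \lnot p2.
3 branches closed, 4 open.
An open branch gives a satisfying assignment: p1=F, p2=T.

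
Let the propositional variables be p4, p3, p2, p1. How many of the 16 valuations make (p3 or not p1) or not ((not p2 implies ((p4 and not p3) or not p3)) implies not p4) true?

Initial set: {((p3 or not p1) or not ((not p2 implies ((p4 and not p3) or not p3)) implies not p4))}.
((p3 or not p1) or not ((not p2 implies ((p4 and not p3) or not p3)) implies not p4)): β-rule — branch into (p3 or not p1)  //  not ((not p2 implies ((p4 and not p3) or not p3)) implies not p4).
  branch 1 (add (p3 or not p1)):
    (p3 or not p1): β-rule — branch into p3  //  not p1.
      branch 1.1 (add p3):
        ○ open, literals {p3=1}.
      branch 1.2 (add not p1):
        ○ open, literals {p1=0}.
  branch 2 (add not ((not p2 implies ((p4 and not p3) or not p3)) implies not p4)):
    not ((not p2 implies ((p4 and not p3) or not p3)) implies not p4): α-rule — add (not p2 implies ((p4 and not p3) or not p3)), not not p4.
    (not p2 implies ((p4 and not p3) or not p3)): β-rule — branch into not not p2  //  ((p4 and not p3) or not p3).
      branch 2.1 (add not not p2):
        ○ open, literals {p2=1, p4=1}.
      branch 2.2 (add ((p4 and not p3) or not p3)):
        ((p4 and not p3) or not p3): β-rule — branch into (p4 and not p3)  //  not p3.
          branch 2.2.1 (add (p4 and not p3)):
            (p4 and not p3): α-rule — add p4, not p3.
            ○ open, literals {p3=0, p4=1}.
          branch 2.2.2 (add not p3):
            ○ open, literals {p3=0, p4=1}.
0 branches closed, 5 open.
Each open branch fixes some atoms; the unmentioned ones are free. Counting distinct full assignments: branch {p3=1} (p4, p2, p1) contributes 8 new; branch {p1=0} (p4, p3, p2) contributes 4 new; branch {p2=1, p4=1} (p3, p1) contributes 1 new; branch {p3=0, p4=1} (p2, p1) contributes 1 new; branch {p3=0, p4=1} (p2, p1) contributes 0 new. Total: 14.

14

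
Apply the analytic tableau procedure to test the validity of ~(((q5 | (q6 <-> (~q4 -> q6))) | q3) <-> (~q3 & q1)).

Assume the negation and expand:
Initial set: {F ~(((q5 | (q6 <-> (~q4 -> q6))) | q3) <-> (~q3 & q1))}.
F ~(((q5 | (q6 <-> (~q4 -> q6))) | q3) <-> (~q3 & q1)): β-rule — branch into T ((q5 | (q6 <-> (~q4 -> q6))) | q3), T (~q3 & q1)  //  F ((q5 | (q6 <-> (~q4 -> q6))) | q3), F (~q3 & q1).
  branch 1 (add T ((q5 | (q6 <-> (~q4 -> q6))) | q3), T (~q3 & q1)):
    T (~q3 & q1): α-rule — add T ~q3, T q1.
    T ((q5 | (q6 <-> (~q4 -> q6))) | q3): β-rule — branch into T (q5 | (q6 <-> (~q4 -> q6)))  //  T q3.
      branch 1.1 (add T (q5 | (q6 <-> (~q4 -> q6)))):
        T (q5 | (q6 <-> (~q4 -> q6))): β-rule — branch into T q5  //  T (q6 <-> (~q4 -> q6)).
          branch 1.1.1 (add T q5):
            ○ open, literals {q1=true, q3=false, q5=true}.
          branch 1.1.2 (add T (q6 <-> (~q4 -> q6))):
            T (q6 <-> (~q4 -> q6)): β-rule — branch into T q6, T (~q4 -> q6)  //  F q6, F (~q4 -> q6).
              branch 1.1.2.1 (add T q6, T (~q4 -> q6)):
                T (~q4 -> q6): β-rule — branch into F ~q4  //  T q6.
                  branch 1.1.2.1.1 (add F ~q4):
                    ○ open, literals {q1=true, q3=false, q4=true, q6=true}.
                  branch 1.1.2.1.2 (add T q6):
                    ○ open, literals {q1=true, q3=false, q6=true}.
              branch 1.1.2.2 (add F q6, F (~q4 -> q6)):
                F (~q4 -> q6): α-rule — add T ~q4, F q6.
                ○ open, literals {q1=true, q3=false, q4=false, q6=false}.
      branch 1.2 (add T q3):
        × closes — contains both q3 and ~q3.
  branch 2 (add F ((q5 | (q6 <-> (~q4 -> q6))) | q3), F (~q3 & q1)):
    F ((q5 | (q6 <-> (~q4 -> q6))) | q3): α-rule — add F (q5 | (q6 <-> (~q4 -> q6))), F q3.
    F (q5 | (q6 <-> (~q4 -> q6))): α-rule — add F q5, F (q6 <-> (~q4 -> q6)).
    F (~q3 & q1): β-rule — branch into F ~q3  //  F q1.
      branch 2.1 (add F ~q3):
        × closes — contains both q3 and ~q3.
      branch 2.2 (add F q1):
        F (q6 <-> (~q4 -> q6)): β-rule — branch into T q6, F (~q4 -> q6)  //  F q6, T (~q4 -> q6).
          branch 2.2.1 (add T q6, F (~q4 -> q6)):
            F (~q4 -> q6): α-rule — add T ~q4, F q6.
            × closes — contains both q6 and ~q6.
          branch 2.2.2 (add F q6, T (~q4 -> q6)):
            T (~q4 -> q6): β-rule — branch into F ~q4  //  T q6.
              branch 2.2.2.1 (add F ~q4):
                ○ open, literals {q1=false, q3=false, q4=true, q5=false, q6=false}.
              branch 2.2.2.2 (add T q6):
                × closes — contains both q6 and ~q6.
4 branches closed, 5 open.
An open branch gives a countermodel: q1=true, q3=false, q5=true (unmentioned atoms arbitrary); under it the original formula is false.

Not valid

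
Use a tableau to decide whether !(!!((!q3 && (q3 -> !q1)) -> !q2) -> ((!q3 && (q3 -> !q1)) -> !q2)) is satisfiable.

Unsatisfiable

Initial set: {!(!!((!q3 && (q3 -> !q1)) -> !q2) -> ((!q3 && (q3 -> !q1)) -> !q2))}.
!(!!((!q3 && (q3 -> !q1)) -> !q2) -> ((!q3 && (q3 -> !q1)) -> !q2)): α-rule — add !!((!q3 && (q3 -> !q1)) -> !q2), !((!q3 && (q3 -> !q1)) -> !q2).
!!((!q3 && (q3 -> !q1)) -> !q2): drop double negation, giving ((!q3 && (q3 -> !q1)) -> !q2).
!((!q3 && (q3 -> !q1)) -> !q2): α-rule — add (!q3 && (q3 -> !q1)), !!q2.
(!q3 && (q3 -> !q1)): α-rule — add !q3, (q3 -> !q1).
((!q3 && (q3 -> !q1)) -> !q2): β-rule — branch into !(!q3 && (q3 -> !q1))  //  !q2.
  branch 1 (add !(!q3 && (q3 -> !q1))):
    (q3 -> !q1): β-rule — branch into !q3  //  !q1.
      branch 1.1 (add !q3):
        !(!q3 && (q3 -> !q1)): β-rule — branch into !!q3  //  !(q3 -> !q1).
          branch 1.1.1 (add !!q3):
            × closes — contains both q3 and !q3.
          branch 1.1.2 (add !(q3 -> !q1)):
            !(q3 -> !q1): α-rule — add q3, !!q1.
            × closes — contains both q3 and !q3.
      branch 1.2 (add !q1):
        !(!q3 && (q3 -> !q1)): β-rule — branch into !!q3  //  !(q3 -> !q1).
          branch 1.2.1 (add !!q3):
            × closes — contains both q3 and !q3.
          branch 1.2.2 (add !(q3 -> !q1)):
            !(q3 -> !q1): α-rule — add q3, !!q1.
            × closes — contains both q3 and !q3.
  branch 2 (add !q2):
    × closes — contains both q2 and !q2.
All 5 branches close.
Every branch closed; the formula is unsatisfiable.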